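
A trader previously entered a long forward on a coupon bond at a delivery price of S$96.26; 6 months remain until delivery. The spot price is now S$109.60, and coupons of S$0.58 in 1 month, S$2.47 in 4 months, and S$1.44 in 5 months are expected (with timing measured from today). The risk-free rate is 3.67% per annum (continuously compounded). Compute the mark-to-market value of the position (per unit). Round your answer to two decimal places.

S$10.65

PV(remaining coupons) I = 0.58·e^(−0.0367·1/12) + 2.47·e^(−0.0367·4/12) + 1.44·e^(−0.0367·5/12) = 4.4363
Current forward F = (S − I)·e^(rT) = (109.60 − 4.4363)·e^(0.0367·6/12) = 105.1637 × 1.018519 = 107.1112
Value (long) = (F − K)·e^(−rT) = (107.1112 − 96.26) × 0.981817 = 10.6539
Value = S$10.65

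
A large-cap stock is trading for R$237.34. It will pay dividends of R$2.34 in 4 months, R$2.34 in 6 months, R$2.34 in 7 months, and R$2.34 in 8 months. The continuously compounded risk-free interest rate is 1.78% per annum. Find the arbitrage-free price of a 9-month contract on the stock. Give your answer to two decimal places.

PV(dividends) I = 2.34·e^(−0.0178·4/12) + 2.34·e^(−0.0178·6/12) + 2.34·e^(−0.0178·7/12) + 2.34·e^(−0.0178·8/12)
I = 2.3262 + 2.3193 + 2.3158 + 2.3124 = 9.2737
F = (S − I)·e^(rT) = (237.34 − 9.2737) · e^(0.0178·9/12)
= 228.0663 · e^0.013350 = 228.0663 × 1.013440 = R$231.13

R$231.13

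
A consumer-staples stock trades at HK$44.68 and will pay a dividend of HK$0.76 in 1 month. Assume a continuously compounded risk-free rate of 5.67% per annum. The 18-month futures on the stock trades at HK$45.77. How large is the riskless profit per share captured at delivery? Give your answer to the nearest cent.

PV(dividends) I = 0.76·e^(−0.0567·1/12) = 0.7564
Fair futures F* = (S − I)·e^(rT) = (44.68 − 0.7564)·e^0.085050 = 43.9236 × 1.088772 = 47.8228
Market HK$45.77 < fair 47.8228: forward underpriced → reverse cash-and-carry (short the stock, invest proceeds at r, pay the dividends, go long the forward).
Profit at T = |F_mkt − F*| = |45.77 − 47.8228| = HK$2.05 per share

HK$2.05 per share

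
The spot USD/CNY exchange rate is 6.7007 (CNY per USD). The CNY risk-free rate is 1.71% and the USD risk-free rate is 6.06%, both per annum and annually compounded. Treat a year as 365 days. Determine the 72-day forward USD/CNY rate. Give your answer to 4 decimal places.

By covered interest parity, F = S · (1+r_CNY)^T / (1+r_USD)^T
= 6.7007 × 1.003350 / 1.011673 = 6.7007 × 0.991773
F = 6.6456 CNY per USD

6.6456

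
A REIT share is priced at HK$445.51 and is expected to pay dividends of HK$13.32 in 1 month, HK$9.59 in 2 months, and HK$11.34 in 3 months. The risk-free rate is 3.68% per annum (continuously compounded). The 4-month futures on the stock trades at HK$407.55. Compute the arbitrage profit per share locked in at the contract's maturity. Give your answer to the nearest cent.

HK$8.99 per share

PV(dividends) I = 13.32·e^(−0.0368·1/12) + 9.59·e^(−0.0368·2/12) + 11.34·e^(−0.0368·3/12) = 34.0467
Fair futures F* = (S − I)·e^(rT) = (445.51 − 34.0467)·e^0.012267 = 411.4633 × 1.012343 = 416.5420
Market HK$407.55 < fair 416.5420: forward underpriced → reverse cash-and-carry (short the stock, invest proceeds at r, pay the dividends, go long the forward).
Profit at T = |F_mkt − F*| = |407.55 − 416.5420| = HK$8.99 per share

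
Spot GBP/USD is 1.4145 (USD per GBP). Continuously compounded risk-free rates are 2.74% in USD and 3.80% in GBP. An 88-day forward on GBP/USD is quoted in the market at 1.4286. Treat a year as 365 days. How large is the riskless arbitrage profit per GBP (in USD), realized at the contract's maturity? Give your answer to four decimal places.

Fair forward: F* = S·e^(carry·T), with carry = (r_USD − r_GBP) = 0.0274 − 0.0380 = -0.0106
F* = 1.4145 · e^(-0.0106 × 88/365) = 1.4145 · e^-0.002556 = 1.4145 × 0.997447 = 1.4109
Market 1.4286 > fair 1.4109: forward overpriced → cash-and-carry (buy spot, short the forward).
At maturity, profit = |F_mkt − F*| = |1.4286 − 1.4109| = 0.0177 per GBP (in USD)

0.0177 per GBP (in USD)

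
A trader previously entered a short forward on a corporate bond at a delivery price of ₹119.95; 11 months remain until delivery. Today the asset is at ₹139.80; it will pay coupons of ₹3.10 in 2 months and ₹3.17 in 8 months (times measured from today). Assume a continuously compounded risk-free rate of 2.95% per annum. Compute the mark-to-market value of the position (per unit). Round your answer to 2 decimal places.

-₹16.86

PV(remaining coupons) I = 3.10·e^(−0.0295·2/12) + 3.17·e^(−0.0295·8/12) = 6.1931
Current forward F = (S − I)·e^(rT) = (139.80 − 6.1931)·e^(0.0295·11/12) = 133.6069 × 1.027411 = 137.2692
Value (long) = (F − K)·e^(−rT) = (137.2692 − 119.95) × 0.973321 = 16.8571
Short position value = −(long value) = -₹16.86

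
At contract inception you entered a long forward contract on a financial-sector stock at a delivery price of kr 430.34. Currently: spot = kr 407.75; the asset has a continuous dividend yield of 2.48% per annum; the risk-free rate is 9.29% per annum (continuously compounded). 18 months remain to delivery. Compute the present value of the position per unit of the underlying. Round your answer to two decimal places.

Current fair forward for the remaining 18 months: F = S·e^((r − q)·T), (r − q) = 0.0929 − 0.0248 = 0.0681
F = 407.75 · e^(0.0681 × 18/12) = 407.75 × 1.107550 = 451.6035
Value of long forward = (F − K)·e^(−rT) = (451.6035 − 430.34) · e^(−0.0929·18/12)
= 21.2635 × 0.869924 = 18.50

kr 18.50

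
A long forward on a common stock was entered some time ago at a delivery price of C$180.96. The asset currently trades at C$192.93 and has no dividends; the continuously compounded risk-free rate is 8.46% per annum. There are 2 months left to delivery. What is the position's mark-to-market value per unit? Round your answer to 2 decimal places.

Current fair forward for the remaining 2 months: F = S·e^(r·T), r = 0.0846
F = 192.93 · e^(0.0846 × 2/12) = 192.93 × 1.014200 = 195.6696
Value of long forward = (F − K)·e^(−rT) = (195.6696 − 180.96) · e^(−0.0846·2/12)
= 14.7096 × 0.985999 = 14.50

C$14.50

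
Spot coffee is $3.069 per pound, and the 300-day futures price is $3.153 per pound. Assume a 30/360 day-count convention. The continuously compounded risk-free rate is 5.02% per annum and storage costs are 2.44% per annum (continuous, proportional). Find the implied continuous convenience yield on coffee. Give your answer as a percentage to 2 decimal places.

F = S·e^((r+u−y)T) ⇒ (r+u−y) = ln(F/S)/T
ln(3.153/3.069) = 0.027003; /T ⇒ 0.032404
y = r + u − ln(F/S)/T = 0.0502 + 0.0244 − 0.032404 = 0.042196
y = 4.22%

4.22%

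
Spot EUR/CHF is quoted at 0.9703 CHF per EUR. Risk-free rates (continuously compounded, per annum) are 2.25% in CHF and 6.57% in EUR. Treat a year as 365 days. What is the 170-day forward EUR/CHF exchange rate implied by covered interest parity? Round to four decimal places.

0.9510

F = S·e^((r_CHF − r_EUR)T) = 0.9703 · e^((0.0225 − 0.0657) × 170/365)
= 0.9703 · e^-0.020121 = 0.9703 × 0.980080
F = 0.9510 CHF per EUR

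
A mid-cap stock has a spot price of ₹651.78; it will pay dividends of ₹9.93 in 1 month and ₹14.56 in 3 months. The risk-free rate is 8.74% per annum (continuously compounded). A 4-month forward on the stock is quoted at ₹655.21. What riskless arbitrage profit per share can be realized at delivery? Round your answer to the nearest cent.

₹8.98 per share

PV(dividends) I = 9.93·e^(−0.0874·1/12) + 14.56·e^(−0.0874·3/12) = 24.1033
Fair forward F* = (S − I)·e^(rT) = (651.78 − 24.1033)·e^0.029133 = 627.6767 × 1.029562 = 646.2321
Market ₹655.21 > fair 646.2321: forward overpriced → cash-and-carry (borrow at r, buy the stock and collect the dividends, short the forward).
Profit at T = |F_mkt − F*| = |655.21 − 646.2321| = ₹8.98 per share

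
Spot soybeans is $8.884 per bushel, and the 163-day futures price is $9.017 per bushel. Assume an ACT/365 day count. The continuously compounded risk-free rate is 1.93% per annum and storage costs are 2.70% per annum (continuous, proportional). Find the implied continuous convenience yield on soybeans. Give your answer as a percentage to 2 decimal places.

F = S·e^((r+u−y)T) ⇒ (r+u−y) = ln(F/S)/T
ln(9.017/8.884) = 0.014860; /T ⇒ 0.033275
y = r + u − ln(F/S)/T = 0.0193 + 0.0270 − 0.033275 = 0.013025
y = 1.30%

1.30%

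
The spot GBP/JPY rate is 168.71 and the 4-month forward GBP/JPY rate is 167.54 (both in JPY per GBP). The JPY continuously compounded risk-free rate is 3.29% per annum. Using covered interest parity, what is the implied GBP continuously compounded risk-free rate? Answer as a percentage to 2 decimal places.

5.38%

F = S·e^((r_JPY − r_GBP)T) ⇒ r_GBP = r_JPY − ln(F/S)/T
ln(167.54/168.71) = -0.006959; /(4/12) = -0.020877
r_GBP = 0.0329 + 0.020877 = 0.053777
r_GBP = 5.38%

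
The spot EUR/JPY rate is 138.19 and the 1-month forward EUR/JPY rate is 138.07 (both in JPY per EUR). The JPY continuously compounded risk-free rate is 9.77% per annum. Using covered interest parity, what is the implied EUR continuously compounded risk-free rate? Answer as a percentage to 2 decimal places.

10.81%

F = S·e^((r_JPY − r_EUR)T) ⇒ r_EUR = r_JPY − ln(F/S)/T
ln(138.07/138.19) = -0.000869; /(1/12) = -0.010428
r_EUR = 0.0977 + 0.010428 = 0.108128
r_EUR = 10.81%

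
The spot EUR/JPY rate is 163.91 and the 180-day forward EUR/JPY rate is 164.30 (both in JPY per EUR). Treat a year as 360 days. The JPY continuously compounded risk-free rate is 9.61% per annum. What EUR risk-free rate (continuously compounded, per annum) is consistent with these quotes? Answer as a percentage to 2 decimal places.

F = S·e^((r_JPY − r_EUR)T) ⇒ r_EUR = r_JPY − ln(F/S)/T
ln(164.30/163.91) = 0.002377; /(180/360) = 0.004754
r_EUR = 0.0961 − 0.004754 = 0.091346
r_EUR = 9.13%

9.13%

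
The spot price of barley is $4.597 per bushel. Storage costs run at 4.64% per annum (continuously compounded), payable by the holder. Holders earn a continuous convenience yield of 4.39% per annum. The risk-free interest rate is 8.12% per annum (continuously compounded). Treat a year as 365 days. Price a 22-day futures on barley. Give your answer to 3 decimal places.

$4.620 per bushel

Net carry = r + u − y = 0.0812 + 0.0464 − 0.0439 = 0.0837
F = S·e^((r+u−y)T) = 4.597 · e^(0.0837 × 22/365) = 4.597 · e^0.005045
= 4.597 × 1.005058 = $4.620 per bushel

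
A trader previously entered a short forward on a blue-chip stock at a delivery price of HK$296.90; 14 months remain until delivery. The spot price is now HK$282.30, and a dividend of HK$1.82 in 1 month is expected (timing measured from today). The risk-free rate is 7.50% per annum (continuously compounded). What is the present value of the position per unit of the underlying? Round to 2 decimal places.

PV(remaining dividends) I = 1.82·e^(−0.0750·1/12) = 1.8087
Current forward F = (S − I)·e^(rT) = (282.30 − 1.8087)·e^(0.0750·14/12) = 280.4913 × 1.091442 = 306.1400
Value (long) = (F − K)·e^(−rT) = (306.1400 − 296.90) × 0.916219 = 8.4659
Short position value = −(long value) = -HK$8.47

-HK$8.47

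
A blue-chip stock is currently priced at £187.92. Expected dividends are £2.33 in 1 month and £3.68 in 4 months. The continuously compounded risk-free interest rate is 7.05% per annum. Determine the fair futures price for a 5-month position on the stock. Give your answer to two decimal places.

£187.43

PV(dividends) I = 2.33·e^(−0.0705·1/12) + 3.68·e^(−0.0705·4/12)
I = 2.3164 + 3.5945 = 5.9109
F = (S − I)·e^(rT) = (187.92 − 5.9109) · e^(0.0705·5/12)
= 182.0091 · e^0.029375 = 182.0091 × 1.029811 = £187.43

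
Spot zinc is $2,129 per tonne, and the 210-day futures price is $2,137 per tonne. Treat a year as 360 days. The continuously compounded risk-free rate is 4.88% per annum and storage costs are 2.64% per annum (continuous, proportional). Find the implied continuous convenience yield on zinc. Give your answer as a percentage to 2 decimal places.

6.88%

F = S·e^((r+u−y)T) ⇒ (r+u−y) = ln(F/S)/T
ln(2137/2129) = 0.003751; /T ⇒ 0.006430
y = r + u − ln(F/S)/T = 0.0488 + 0.0264 − 0.006430 = 0.068770
y = 6.88%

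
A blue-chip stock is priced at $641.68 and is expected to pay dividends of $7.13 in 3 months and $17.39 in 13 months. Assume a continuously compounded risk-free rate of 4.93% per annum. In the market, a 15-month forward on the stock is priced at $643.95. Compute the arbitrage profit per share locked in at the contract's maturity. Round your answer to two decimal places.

PV(dividends) I = 7.13·e^(−0.0493·3/12) + 17.39·e^(−0.0493·13/12) = 23.5283
Fair forward F* = (S − I)·e^(rT) = (641.68 − 23.5283)·e^0.061625 = 618.1517 × 1.063563 = 657.4433
Market $643.95 < fair 657.4433: forward underpriced → reverse cash-and-carry (short the stock, invest proceeds at r, pay the dividends, go long the forward).
Profit at T = |F_mkt − F*| = |643.95 − 657.4433| = $13.49 per share

$13.49 per share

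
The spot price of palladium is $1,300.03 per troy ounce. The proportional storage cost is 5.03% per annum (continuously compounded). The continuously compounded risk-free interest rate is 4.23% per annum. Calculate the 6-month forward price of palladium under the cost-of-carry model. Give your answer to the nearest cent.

Net carry = r + u − y = 0.0423 + 0.0503 − 0.0000 = 0.0926
F = S·e^((r+u−y)T) = 1300.03 · e^(0.0926 × 6/12) = 1300.03 · e^0.04630000
= 1300.03 × 1.04738858 = $1,361.64 per troy ounce

$1,361.64 per troy ounce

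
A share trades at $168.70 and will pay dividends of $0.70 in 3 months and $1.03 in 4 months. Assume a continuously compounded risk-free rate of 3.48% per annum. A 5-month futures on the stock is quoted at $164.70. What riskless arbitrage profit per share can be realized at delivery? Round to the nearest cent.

$4.73 per share

PV(dividends) I = 0.70·e^(−0.0348·3/12) + 1.03·e^(−0.0348·4/12) = 1.7121
Fair futures F* = (S − I)·e^(rT) = (168.70 − 1.7121)·e^0.014500 = 166.9879 × 1.014606 = 169.4269
Market $164.70 < fair 169.4269: forward underpriced → reverse cash-and-carry (short the stock, invest proceeds at r, pay the dividends, go long the forward).
Profit at T = |F_mkt − F*| = |164.70 − 169.4269| = $4.73 per share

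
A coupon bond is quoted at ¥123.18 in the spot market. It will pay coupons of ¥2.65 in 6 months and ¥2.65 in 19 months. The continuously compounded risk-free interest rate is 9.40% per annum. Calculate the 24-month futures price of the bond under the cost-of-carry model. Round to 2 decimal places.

PV(coupons) I = 2.65·e^(−0.0940·6/12) + 2.65·e^(−0.0940·19/12)
I = 2.5283 + 2.2835 = 4.8118
F = (S − I)·e^(rT) = (123.18 − 4.8118) · e^(0.0940·24/12)
= 118.3682 · e^0.188000 = 118.3682 × 1.206834 = ¥142.85

¥142.85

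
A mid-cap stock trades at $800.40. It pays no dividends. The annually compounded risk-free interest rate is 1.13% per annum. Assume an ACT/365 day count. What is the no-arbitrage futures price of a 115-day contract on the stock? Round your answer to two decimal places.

F = S · (1+r)^T
= 800.40 × 1.003547
F = $803.24

$803.24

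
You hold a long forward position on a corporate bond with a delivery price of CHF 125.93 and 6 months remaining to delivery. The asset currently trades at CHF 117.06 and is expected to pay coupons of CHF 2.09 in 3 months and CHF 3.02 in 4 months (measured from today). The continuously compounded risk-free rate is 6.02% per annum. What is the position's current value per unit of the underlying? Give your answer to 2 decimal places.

-CHF 10.15

PV(remaining coupons) I = 2.09·e^(−0.0602·3/12) + 3.02·e^(−0.0602·4/12) = 5.0188
Current forward F = (S − I)·e^(rT) = (117.06 − 5.0188)·e^(0.0602·6/12) = 112.0412 × 1.030558 = 115.4650
Value (long) = (F − K)·e^(−rT) = (115.4650 − 125.93) × 0.970348 = -10.1547
Value = -CHF 10.15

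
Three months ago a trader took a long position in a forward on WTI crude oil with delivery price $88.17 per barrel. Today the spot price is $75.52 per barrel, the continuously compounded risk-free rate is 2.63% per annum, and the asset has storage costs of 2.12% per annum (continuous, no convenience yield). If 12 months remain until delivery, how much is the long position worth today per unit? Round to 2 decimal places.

-$8.74 per barrel

Current fair forward for the remaining 12 months: F = S·e^((r + u)·T), (r + u) = 0.0263 + 0.0212 = 0.0475
F = 75.52 · e^(0.0475 × 12/12) = 75.52 × 1.048646 = 79.1937
Value of long forward = (F − K)·e^(−rT) = (79.1937 − 88.17) · e^(−0.0263·12/12)
= -8.9763 × 0.974043 = -8.74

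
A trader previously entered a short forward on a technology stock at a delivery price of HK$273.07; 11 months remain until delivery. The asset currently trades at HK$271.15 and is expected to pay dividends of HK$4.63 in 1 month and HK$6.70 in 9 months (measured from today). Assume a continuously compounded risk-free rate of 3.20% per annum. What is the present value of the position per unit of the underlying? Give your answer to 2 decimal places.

PV(remaining dividends) I = 4.63·e^(−0.0320·1/12) + 6.70·e^(−0.0320·9/12) = 11.1588
Current forward F = (S − I)·e^(rT) = (271.15 − 11.1588)·e^(0.0320·11/12) = 259.9912 × 1.029768 = 267.7306
Value (long) = (F − K)·e^(−rT) = (267.7306 − 273.07) × 0.971093 = -5.1851
Short position value = −(long value) = HK$5.19

HK$5.19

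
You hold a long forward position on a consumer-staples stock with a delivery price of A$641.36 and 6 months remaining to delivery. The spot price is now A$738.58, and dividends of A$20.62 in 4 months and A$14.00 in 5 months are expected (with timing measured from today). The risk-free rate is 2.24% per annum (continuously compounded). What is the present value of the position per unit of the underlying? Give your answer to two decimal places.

PV(remaining dividends) I = 20.62·e^(−0.0224·4/12) + 14.00·e^(−0.0224·5/12) = 34.3366
Current forward F = (S − I)·e^(rT) = (738.58 − 34.3366)·e^(0.0224·6/12) = 704.2434 × 1.011263 = 712.1753
Value (long) = (F − K)·e^(−rT) = (712.1753 − 641.36) × 0.988862 = 70.0266
Value = A$70.03

A$70.03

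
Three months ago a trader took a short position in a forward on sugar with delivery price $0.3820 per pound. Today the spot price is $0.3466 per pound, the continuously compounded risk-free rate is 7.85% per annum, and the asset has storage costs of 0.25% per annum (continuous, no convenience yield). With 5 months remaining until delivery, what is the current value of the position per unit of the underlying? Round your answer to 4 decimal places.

Current fair forward for the remaining 5 months: F = S·e^((r + u)·T), (r + u) = 0.0785 + 0.0025 = 0.0810
F = 0.3466 · e^(0.0810 × 5/12) = 0.3466 × 1.034326 = 0.3585
Value of long forward = (F − K)·e^(−rT) = (0.3585 − 0.3820) · e^(−0.0785·5/12)
= -0.0235 × 0.967821 = -0.0227
Short position value = −(long value) = $0.0227

$0.0227 per pound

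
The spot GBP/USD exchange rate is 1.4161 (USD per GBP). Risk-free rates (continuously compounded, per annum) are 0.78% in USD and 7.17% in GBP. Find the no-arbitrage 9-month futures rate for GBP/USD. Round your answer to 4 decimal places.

F = S·e^((r_USD − r_GBP)T) = 1.4161 · e^((0.0078 − 0.0717) × 9/12)
= 1.4161 · e^-0.047925 = 1.4161 × 0.953205
F = 1.3498 USD per GBP

1.3498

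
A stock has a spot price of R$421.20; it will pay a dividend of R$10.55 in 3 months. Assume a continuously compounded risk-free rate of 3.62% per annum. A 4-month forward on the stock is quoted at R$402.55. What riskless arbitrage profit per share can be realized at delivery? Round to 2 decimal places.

R$13.18 per share

PV(dividends) I = 10.55·e^(−0.0362·3/12) = 10.4550
Fair forward F* = (S − I)·e^(rT) = (421.20 − 10.4550)·e^0.012067 = 410.7450 × 1.012140 = 415.7314
Market R$402.55 < fair 415.7314: forward underpriced → reverse cash-and-carry (short the stock, invest proceeds at r, pay the dividends, go long the forward).
Profit at T = |F_mkt − F*| = |402.55 − 415.7314| = R$13.18 per share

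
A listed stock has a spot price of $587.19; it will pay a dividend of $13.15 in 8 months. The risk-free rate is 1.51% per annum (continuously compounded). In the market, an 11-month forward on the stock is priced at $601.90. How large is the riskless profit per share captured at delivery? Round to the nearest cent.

PV(dividends) I = 13.15·e^(−0.0151·8/12) = 13.0183
Fair forward F* = (S − I)·e^(rT) = (587.19 − 13.0183)·e^0.013842 = 574.1717 × 1.013938 = 582.1745
Market $601.90 > fair 582.1745: forward overpriced → cash-and-carry (borrow at r, buy the stock and collect the dividends, short the forward).
Profit at T = |F_mkt − F*| = |601.90 − 582.1745| = $19.73 per share

$19.73 per share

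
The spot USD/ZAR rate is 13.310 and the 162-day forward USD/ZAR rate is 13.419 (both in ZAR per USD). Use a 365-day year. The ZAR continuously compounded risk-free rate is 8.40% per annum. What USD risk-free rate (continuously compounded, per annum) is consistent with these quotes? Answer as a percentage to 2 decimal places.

F = S·e^((r_ZAR − r_USD)T) ⇒ r_USD = r_ZAR − ln(F/S)/T
ln(13.419/13.310) = 0.008156; /(162/365) = 0.018376
r_USD = 0.0840 − 0.018376 = 0.065624
r_USD = 6.56%

6.56%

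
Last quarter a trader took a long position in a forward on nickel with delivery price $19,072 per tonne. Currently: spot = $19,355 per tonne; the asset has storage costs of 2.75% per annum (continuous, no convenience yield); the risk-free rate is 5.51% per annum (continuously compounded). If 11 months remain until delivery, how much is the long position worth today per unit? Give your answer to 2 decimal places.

Current fair forward for the remaining 11 months: F = S·e^((r + u)·T), (r + u) = 0.0551 + 0.0275 = 0.0826
F = 19355 · e^(0.0826 × 11/12) = 19355 × 1.07865691 = 20877.4045
Value of long forward = (F − K)·e^(−rT) = (20877.4045 − 19072) · e^(−0.0551·11/12)
= 1805.4045 × 0.95074601 = 1716.48

$1716.48 per tonne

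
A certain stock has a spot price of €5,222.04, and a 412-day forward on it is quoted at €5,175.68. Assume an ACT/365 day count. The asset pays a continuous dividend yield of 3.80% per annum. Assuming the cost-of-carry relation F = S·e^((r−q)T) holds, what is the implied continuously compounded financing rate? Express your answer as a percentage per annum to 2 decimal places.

From F = S·e^((r−q)T): (r − q) = ln(F/S)/T
ln(5175.68/5222.04) = ln(0.991122) = -0.008918
(r − q) = -0.008918 / (412/365) = -0.007901
r = ln(F/S)/T + q = -0.007901 + 0.0380 = 0.030099
r = 3.01%

3.01%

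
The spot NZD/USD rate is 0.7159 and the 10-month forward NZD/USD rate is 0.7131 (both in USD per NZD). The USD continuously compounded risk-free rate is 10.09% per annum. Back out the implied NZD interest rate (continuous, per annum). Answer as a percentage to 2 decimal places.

10.56%

F = S·e^((r_USD − r_NZD)T) ⇒ r_NZD = r_USD − ln(F/S)/T
ln(0.7131/0.7159) = -0.003919; /(10/12) = -0.004703
r_NZD = 0.1009 + 0.004703 = 0.105603
r_NZD = 10.56%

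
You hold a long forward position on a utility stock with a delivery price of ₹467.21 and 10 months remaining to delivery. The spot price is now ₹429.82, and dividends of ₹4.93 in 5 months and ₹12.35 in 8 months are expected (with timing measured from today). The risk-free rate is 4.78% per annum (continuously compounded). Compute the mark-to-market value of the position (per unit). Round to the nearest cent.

-₹35.94

PV(remaining dividends) I = 4.93·e^(−0.0478·5/12) + 12.35·e^(−0.0478·8/12) = 16.7954
Current forward F = (S − I)·e^(rT) = (429.82 − 16.7954)·e^(0.0478·10/12) = 413.0246 × 1.040637 = 429.8087
Value (long) = (F − K)·e^(−rT) = (429.8087 − 467.21) × 0.960950 = -35.9408
Value = -₹35.94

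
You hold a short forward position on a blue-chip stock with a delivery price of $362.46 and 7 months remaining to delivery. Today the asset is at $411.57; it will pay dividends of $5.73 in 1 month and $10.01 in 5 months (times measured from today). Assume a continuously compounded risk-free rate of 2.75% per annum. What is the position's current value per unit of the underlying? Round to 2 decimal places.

-$39.27

PV(remaining dividends) I = 5.73·e^(−0.0275·1/12) + 10.01·e^(−0.0275·5/12) = 15.6128
Current forward F = (S − I)·e^(rT) = (411.57 − 15.6128)·e^(0.0275·7/12) = 395.9572 × 1.016171 = 402.3602
Value (long) = (F − K)·e^(−rT) = (402.3602 − 362.46) × 0.984086 = 39.2652
Short position value = −(long value) = -$39.27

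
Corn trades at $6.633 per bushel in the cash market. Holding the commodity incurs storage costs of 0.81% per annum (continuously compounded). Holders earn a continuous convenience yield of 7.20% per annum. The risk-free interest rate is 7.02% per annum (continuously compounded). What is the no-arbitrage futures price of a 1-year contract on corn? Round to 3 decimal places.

Net carry = r + u − y = 0.0702 + 0.0081 − 0.0720 = 0.0063
F = S·e^((r+u−y)T) = 6.633 · e^(0.0063 × 1) = 6.633 · e^0.006300
= 6.633 × 1.006320 = $6.675 per bushel

$6.675 per bushel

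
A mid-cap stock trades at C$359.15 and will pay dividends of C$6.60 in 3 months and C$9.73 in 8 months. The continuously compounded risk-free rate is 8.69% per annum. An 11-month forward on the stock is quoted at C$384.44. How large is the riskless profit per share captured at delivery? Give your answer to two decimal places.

C$12.45 per share

PV(dividends) I = 6.60·e^(−0.0869·3/12) + 9.73·e^(−0.0869·8/12) = 15.6405
Fair forward F* = (S − I)·e^(rT) = (359.15 − 15.6405)·e^0.079658 = 343.5095 × 1.082917 = 371.9923
Market C$384.44 > fair 371.9923: forward overpriced → cash-and-carry (borrow at r, buy the stock and collect the dividends, short the forward).
Profit at T = |F_mkt − F*| = |384.44 − 371.9923| = C$12.45 per share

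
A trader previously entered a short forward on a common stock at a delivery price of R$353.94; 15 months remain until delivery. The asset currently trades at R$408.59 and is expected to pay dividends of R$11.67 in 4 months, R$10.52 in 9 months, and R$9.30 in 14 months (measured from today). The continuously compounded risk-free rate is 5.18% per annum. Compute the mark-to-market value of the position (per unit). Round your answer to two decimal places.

PV(remaining dividends) I = 11.67·e^(−0.0518·4/12) + 10.52·e^(−0.0518·9/12) + 9.30·e^(−0.0518·14/12) = 30.3440
Current forward F = (S − I)·e^(rT) = (408.59 − 30.3440)·e^(0.0518·15/12) = 378.2460 × 1.066892 = 403.5476
Value (long) = (F − K)·e^(−rT) = (403.5476 − 353.94) × 0.937302 = 46.4973
Short position value = −(long value) = -R$46.50

-R$46.50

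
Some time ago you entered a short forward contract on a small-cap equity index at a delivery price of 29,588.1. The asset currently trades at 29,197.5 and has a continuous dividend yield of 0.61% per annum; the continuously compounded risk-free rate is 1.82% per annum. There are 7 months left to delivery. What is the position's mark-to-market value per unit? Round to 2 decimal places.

Current fair forward for the remaining 7 months: F = S·e^((r − q)·T), (r − q) = 0.0182 − 0.0061 = 0.0121
F = 29197.5 · e^(0.0121 × 7/12) = 29197.5 × 1.00708330 = 29404.3147
Value of long forward = (F − K)·e^(−rT) = (29404.3147 − 29588.1) · e^(−0.0182·7/12)
= -183.7853 × 0.98943949 = -181.84
Short position value = −(long value) = 181.84

181.84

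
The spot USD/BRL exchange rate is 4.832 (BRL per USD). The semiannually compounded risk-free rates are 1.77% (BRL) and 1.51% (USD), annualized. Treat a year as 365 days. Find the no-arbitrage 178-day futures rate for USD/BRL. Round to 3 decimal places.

4.838

By covered interest parity, F = S · (1+r_BRL/2)^(2T) / (1+r_USD/2)^(2T)
= 4.832 × 1.008631 / 1.007363 = 4.832 × 1.001259
F = 4.838 BRL per USD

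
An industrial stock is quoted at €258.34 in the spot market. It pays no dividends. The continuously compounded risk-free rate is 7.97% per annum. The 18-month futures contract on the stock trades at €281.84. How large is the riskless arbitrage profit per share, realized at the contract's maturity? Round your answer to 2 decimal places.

€9.31 per share

Fair futures: F* = S·e^(carry·T), with carry = r = 0.0797
F* = 258.34 · e^(0.0797 × 18/12) = 258.34 · e^0.119550 = 258.34 × 1.126990 = €291.1466
Market €281.84 < fair €291.1466: forward underpriced → reverse cash-and-carry (short spot, go long the forward).
At maturity, profit = |F_mkt − F*| = |281.84 − 291.1466| = €9.31 per share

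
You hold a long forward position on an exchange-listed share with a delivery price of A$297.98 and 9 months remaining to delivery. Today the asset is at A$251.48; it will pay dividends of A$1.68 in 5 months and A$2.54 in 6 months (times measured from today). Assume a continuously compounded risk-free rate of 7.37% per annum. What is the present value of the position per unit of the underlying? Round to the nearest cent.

PV(remaining dividends) I = 1.68·e^(−0.0737·5/12) + 2.54·e^(−0.0737·6/12) = 4.0773
Current forward F = (S − I)·e^(rT) = (251.48 − 4.0773)·e^(0.0737·9/12) = 247.4027 × 1.056831 = 261.4628
Value (long) = (F − K)·e^(−rT) = (261.4628 − 297.98) × 0.946225 = -34.5535
Value = -A$34.55

-A$34.55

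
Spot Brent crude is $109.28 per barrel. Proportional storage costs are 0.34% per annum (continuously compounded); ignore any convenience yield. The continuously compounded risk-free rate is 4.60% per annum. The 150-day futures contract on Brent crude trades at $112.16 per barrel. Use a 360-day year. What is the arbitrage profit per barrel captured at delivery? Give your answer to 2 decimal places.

Fair futures: F* = S·e^(carry·T), with carry = (r + u) = 0.0460 + 0.0034 = 0.0494
F* = 109.28 · e^(0.0494 × 150/360) = 109.28 · e^0.020583 = 109.28 × 1.020796 = $111.5526
Market $112.16 > fair $111.5526: forward overpriced → cash-and-carry (buy spot, short the forward).
At maturity, profit = |F_mkt − F*| = |112.16 − 111.5526| = $0.61 per barrel

$0.61 per barrel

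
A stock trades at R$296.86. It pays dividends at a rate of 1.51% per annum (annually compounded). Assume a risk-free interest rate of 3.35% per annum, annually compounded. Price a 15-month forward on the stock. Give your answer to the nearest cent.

R$303.60

F = S · (1+r)^T / (1+q)^T
= 296.86 × 1.042049 / 1.018910 = 296.86 × 1.022710
F = R$303.60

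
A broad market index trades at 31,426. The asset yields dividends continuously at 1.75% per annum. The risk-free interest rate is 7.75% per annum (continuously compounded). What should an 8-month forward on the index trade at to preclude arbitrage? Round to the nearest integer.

F = S·e^((r − q)T) = 31426 · e^((0.0775 − 0.0175) × 8/12)
= 31426 · e^0.040000 = 31426 × 1.040811
F = 32,709

32,709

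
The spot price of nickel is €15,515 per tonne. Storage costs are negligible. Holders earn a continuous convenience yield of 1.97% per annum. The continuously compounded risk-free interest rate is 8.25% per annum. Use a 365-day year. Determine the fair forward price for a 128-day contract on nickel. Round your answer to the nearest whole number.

Net carry = r + u − y = 0.0825 + 0.0000 − 0.0197 = 0.0628
F = S·e^((r+u−y)T) = 15515 · e^(0.0628 × 128/365) = 15515 · e^0.022023
= 15515 × 1.022267 = €15,860 per tonne

€15,860 per tonne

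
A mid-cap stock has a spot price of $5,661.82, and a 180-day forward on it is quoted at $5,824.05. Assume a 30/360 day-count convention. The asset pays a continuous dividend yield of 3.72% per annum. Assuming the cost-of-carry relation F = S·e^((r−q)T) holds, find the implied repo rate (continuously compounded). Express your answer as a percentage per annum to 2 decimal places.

From F = S·e^((r−q)T): (r − q) = ln(F/S)/T
ln(5824.05/5661.82) = ln(1.028653) = 0.028250
(r − q) = 0.028250 / (180/360) = 0.056500
r = ln(F/S)/T + q = 0.056500 + 0.0372 = 0.093700
r = 9.37%

9.37%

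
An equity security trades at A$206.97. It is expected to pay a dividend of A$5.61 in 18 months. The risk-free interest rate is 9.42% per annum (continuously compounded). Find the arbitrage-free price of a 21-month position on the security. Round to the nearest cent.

PV(dividends) I = 5.61·e^(−0.0942·18/12)
I = 4.8708
F = (S − I)·e^(rT) = (206.97 − 4.8708) · e^(0.0942·21/12)
= 202.0992 · e^0.164850 = 202.0992 × 1.179216 = A$238.32

A$238.32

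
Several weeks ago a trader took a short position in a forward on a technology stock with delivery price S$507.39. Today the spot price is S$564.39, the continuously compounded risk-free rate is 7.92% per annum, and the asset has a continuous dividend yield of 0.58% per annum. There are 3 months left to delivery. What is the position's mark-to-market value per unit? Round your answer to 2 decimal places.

-S$66.13

Current fair forward for the remaining 3 months: F = S·e^((r − q)·T), (r − q) = 0.0792 − 0.0058 = 0.0734
F = 564.39 · e^(0.0734 × 3/12) = 564.39 × 1.018519 = 574.8419
Value of long forward = (F − K)·e^(−rT) = (574.8419 − 507.39) · e^(−0.0792·3/12)
= 67.4519 × 0.980395 = 66.13
Short position value = −(long value) = -S$66.13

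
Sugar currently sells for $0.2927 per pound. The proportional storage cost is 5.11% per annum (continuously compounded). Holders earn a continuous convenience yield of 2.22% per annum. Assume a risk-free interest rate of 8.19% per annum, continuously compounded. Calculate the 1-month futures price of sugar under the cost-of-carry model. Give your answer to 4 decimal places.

Net carry = r + u − y = 0.0819 + 0.0511 − 0.0222 = 0.1108
F = S·e^((r+u−y)T) = 0.2927 · e^(0.1108 × 1/12) = 0.2927 · e^0.009233
= 0.2927 × 1.009276 = $0.2954 per pound

$0.2954 per pound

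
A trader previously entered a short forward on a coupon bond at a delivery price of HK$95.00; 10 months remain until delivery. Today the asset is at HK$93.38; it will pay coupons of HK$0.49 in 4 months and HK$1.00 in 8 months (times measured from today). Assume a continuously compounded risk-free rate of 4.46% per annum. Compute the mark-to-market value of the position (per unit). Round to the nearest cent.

-HK$0.39

PV(remaining coupons) I = 0.49·e^(−0.0446·4/12) + 1.00·e^(−0.0446·8/12) = 1.4535
Current forward F = (S − I)·e^(rT) = (93.38 − 1.4535)·e^(0.0446·10/12) = 91.9265 × 1.037866 = 95.4074
Value (long) = (F − K)·e^(−rT) = (95.4074 − 95.00) × 0.963516 = 0.3925
Short position value = −(long value) = -HK$0.39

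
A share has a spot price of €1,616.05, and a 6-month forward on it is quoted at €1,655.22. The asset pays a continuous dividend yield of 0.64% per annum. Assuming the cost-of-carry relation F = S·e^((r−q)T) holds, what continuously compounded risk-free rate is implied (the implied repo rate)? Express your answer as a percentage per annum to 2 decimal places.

From F = S·e^((r−q)T): (r − q) = ln(F/S)/T
ln(1655.22/1616.05) = ln(1.024238) = 0.023949
(r − q) = 0.023949 / (6/12) = 0.047898
r = ln(F/S)/T + q = 0.047898 + 0.0064 = 0.054298
r = 5.43%

5.43%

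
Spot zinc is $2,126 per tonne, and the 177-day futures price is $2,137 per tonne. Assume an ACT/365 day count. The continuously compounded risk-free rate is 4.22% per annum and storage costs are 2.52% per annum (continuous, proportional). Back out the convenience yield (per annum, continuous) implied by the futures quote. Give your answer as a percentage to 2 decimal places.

5.68%

F = S·e^((r+u−y)T) ⇒ (r+u−y) = ln(F/S)/T
ln(2137/2126) = 0.005161; /T ⇒ 0.010643
y = r + u − ln(F/S)/T = 0.0422 + 0.0252 − 0.010643 = 0.056757
y = 5.68%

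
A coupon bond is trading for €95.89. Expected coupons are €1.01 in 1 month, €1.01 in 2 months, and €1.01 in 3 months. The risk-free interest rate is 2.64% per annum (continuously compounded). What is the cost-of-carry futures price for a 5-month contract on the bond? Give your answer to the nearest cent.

PV(coupons) I = 1.01·e^(−0.0264·1/12) + 1.01·e^(−0.0264·2/12) + 1.01·e^(−0.0264·3/12)
I = 1.0078 + 1.0056 + 1.0034 = 3.0168
F = (S − I)·e^(rT) = (95.89 − 3.0168) · e^(0.0264·5/12)
= 92.8732 · e^0.011000 = 92.8732 × 1.011061 = €93.90

€93.90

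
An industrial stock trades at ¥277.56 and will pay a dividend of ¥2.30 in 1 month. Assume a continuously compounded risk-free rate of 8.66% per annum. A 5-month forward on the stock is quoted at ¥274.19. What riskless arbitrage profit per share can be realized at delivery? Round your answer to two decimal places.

¥11.20 per share

PV(dividends) I = 2.30·e^(−0.0866·1/12) = 2.2835
Fair forward F* = (S − I)·e^(rT) = (277.56 − 2.2835)·e^0.036083 = 275.2765 × 1.036742 = 285.3907
Market ¥274.19 < fair 285.3907: forward underpriced → reverse cash-and-carry (short the stock, invest proceeds at r, pay the dividends, go long the forward).
Profit at T = |F_mkt − F*| = |274.19 − 285.3907| = ¥11.20 per share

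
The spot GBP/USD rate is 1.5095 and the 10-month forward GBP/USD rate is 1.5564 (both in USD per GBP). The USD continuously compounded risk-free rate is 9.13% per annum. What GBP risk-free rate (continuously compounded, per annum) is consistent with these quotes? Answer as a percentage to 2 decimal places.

F = S·e^((r_USD − r_GBP)T) ⇒ r_GBP = r_USD − ln(F/S)/T
ln(1.5564/1.5095) = 0.030597; /(10/12) = 0.036716
r_GBP = 0.0913 − 0.036716 = 0.054584
r_GBP = 5.46%

5.46%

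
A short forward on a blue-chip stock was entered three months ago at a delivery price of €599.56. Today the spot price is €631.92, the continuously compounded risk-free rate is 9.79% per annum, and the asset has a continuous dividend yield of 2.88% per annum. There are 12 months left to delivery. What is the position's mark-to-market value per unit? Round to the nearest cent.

Current fair forward for the remaining 12 months: F = S·e^((r − q)·T), (r − q) = 0.0979 − 0.0288 = 0.0691
F = 631.92 · e^(0.0691 × 12/12) = 631.92 × 1.071543 = 677.1295
Value of long forward = (F − K)·e^(−rT) = (677.1295 − 599.56) · e^(−0.0979·12/12)
= 77.5695 × 0.906740 = 70.34
Short position value = −(long value) = -€70.34

-€70.34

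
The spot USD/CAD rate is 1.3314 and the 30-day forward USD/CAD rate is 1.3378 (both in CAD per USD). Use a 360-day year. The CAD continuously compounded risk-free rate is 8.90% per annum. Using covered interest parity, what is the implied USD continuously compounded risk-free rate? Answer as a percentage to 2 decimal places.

F = S·e^((r_CAD − r_USD)T) ⇒ r_USD = r_CAD − ln(F/S)/T
ln(1.3378/1.3314) = 0.004795; /(30/360) = 0.057540
r_USD = 0.0890 − 0.057540 = 0.031460
r_USD = 3.15%

3.15%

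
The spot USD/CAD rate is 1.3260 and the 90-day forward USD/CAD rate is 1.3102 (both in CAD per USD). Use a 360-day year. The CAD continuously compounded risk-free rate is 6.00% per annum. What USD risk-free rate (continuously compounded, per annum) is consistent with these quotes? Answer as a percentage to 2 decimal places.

10.79%

F = S·e^((r_CAD − r_USD)T) ⇒ r_USD = r_CAD − ln(F/S)/T
ln(1.3102/1.3260) = -0.011987; /(90/360) = -0.047948
r_USD = 0.0600 + 0.047948 = 0.107948
r_USD = 10.79%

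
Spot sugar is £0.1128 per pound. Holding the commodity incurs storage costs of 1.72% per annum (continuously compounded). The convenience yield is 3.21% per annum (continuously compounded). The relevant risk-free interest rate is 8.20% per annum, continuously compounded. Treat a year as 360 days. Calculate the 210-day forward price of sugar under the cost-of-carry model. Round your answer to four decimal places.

Net carry = r + u − y = 0.0820 + 0.0172 − 0.0321 = 0.0671
F = S·e^((r+u−y)T) = 0.1128 · e^(0.0671 × 210/360) = 0.1128 · e^0.039142
= 0.1128 × 1.039918 = £0.1173 per pound

£0.1173 per pound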